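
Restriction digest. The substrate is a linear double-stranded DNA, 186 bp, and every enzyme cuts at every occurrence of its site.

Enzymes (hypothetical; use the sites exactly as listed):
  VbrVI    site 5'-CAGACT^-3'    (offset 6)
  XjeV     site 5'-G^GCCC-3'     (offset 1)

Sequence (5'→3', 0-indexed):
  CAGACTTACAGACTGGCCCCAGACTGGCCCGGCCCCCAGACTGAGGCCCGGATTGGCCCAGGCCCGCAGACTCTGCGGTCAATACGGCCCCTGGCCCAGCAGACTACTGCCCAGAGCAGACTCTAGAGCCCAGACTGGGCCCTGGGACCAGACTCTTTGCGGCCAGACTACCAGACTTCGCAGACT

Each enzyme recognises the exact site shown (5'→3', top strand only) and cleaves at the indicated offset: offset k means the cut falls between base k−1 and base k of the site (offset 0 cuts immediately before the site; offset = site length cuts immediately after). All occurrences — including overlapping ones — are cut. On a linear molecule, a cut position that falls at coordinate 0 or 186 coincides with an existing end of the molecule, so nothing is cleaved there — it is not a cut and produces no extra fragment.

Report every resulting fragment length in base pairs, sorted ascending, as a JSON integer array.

Site scan:
  VbrVI CAGACT/6: at [0, 8, 19, 36, 66, 99, 116, 130, 148, 163, 171, 180] ⇒ [6, 14, 25, 42, 72, 105, 122, 136, 154, 169, 177] (position 186 is a terminus of the linear molecule — no cut)
  XjeV GGCCC/1: at [14, 25, 30, 44, 54, 60, 85, 92, 137] ⇒ [15, 26, 31, 45, 55, 61, 86, 93, 138]

All cut coordinates (distinct, sorted): [6, 14, 15, 25, 26, 31, 42, 45, 55, 61, 72, 86, 93, 105, 122, 136, 138, 154, 169, 177]

Fragment lengths:
  [0,6): 6 bp
  [6,14): 8 bp
  [14,15): 1 bp
  [15,25): 10 bp
  [25,26): 1 bp
  [26,31): 5 bp
  [31,42): 11 bp
  [42,45): 3 bp
  [45,55): 10 bp
  [55,61): 6 bp
  [61,72): 11 bp
  [72,86): 14 bp
  [86,93): 7 bp
  [93,105): 12 bp
  [105,122): 17 bp
  [122,136): 14 bp
  [136,138): 2 bp
  [138,154): 16 bp
  [154,169): 15 bp
  [169,177): 8 bp
  [177,186): 9 bp

[1,1,2,3,5,6,6,7,8,8,9,10,10,11,11,12,14,14,15,16,17]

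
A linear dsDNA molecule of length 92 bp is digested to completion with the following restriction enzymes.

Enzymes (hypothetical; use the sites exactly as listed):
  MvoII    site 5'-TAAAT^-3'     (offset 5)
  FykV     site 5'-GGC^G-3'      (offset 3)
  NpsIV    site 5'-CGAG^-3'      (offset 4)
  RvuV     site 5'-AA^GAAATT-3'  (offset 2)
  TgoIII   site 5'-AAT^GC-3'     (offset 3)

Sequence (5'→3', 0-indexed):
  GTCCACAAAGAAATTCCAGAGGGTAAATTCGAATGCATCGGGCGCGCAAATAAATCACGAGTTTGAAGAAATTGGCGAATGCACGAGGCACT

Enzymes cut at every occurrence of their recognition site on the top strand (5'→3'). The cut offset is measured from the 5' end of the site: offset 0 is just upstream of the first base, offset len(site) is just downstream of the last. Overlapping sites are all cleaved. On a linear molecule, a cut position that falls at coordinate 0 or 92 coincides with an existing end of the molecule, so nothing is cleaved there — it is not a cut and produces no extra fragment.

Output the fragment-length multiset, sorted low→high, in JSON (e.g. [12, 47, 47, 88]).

Site scan:
  MvoII (TAAAT, off=5): starts [23, 50] → cuts [28, 55]
  FykV (GGCG, off=3): starts [40, 73] → cuts [43, 76]
  NpsIV (CGAG, off=4): starts [57, 83] → cuts [61, 87]
  RvuV (AAGAAATT, off=2): starts [7, 65] → cuts [9, 67]
  TgoIII (AATGC, off=3): starts [31, 77] → cuts [34, 80]

All cut coordinates (distinct, sorted): [9, 28, 34, 43, 55, 61, 67, 76, 80, 87]

Fragments:
  [0,9): 9 bp
  [9,28): 19 bp
  [28,34): 6 bp
  [34,43): 9 bp
  [43,55): 12 bp
  [55,61): 6 bp
  [61,67): 6 bp
  [67,76): 9 bp
  [76,80): 4 bp
  [80,87): 7 bp
  [87,92): 5 bp

[4,5,6,6,6,7,9,9,9,12,19]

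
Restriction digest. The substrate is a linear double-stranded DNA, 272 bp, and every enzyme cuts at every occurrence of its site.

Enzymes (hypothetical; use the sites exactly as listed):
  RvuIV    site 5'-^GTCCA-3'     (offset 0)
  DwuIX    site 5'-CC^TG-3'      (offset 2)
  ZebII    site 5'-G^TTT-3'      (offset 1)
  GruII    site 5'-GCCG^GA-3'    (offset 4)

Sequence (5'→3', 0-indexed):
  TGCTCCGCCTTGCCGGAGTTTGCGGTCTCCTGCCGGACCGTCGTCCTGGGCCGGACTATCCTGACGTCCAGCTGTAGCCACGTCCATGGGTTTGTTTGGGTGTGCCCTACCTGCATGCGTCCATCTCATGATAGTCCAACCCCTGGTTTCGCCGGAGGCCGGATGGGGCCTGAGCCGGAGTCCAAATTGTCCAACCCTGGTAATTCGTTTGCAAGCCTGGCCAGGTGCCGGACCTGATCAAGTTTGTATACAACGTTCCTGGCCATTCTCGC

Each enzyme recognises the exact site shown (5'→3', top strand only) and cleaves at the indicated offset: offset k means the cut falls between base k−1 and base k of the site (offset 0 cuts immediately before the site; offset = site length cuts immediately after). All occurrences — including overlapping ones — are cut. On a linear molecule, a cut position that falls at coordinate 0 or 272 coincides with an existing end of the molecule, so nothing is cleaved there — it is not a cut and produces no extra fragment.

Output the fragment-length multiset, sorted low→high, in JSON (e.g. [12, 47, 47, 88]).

Site scan:
  RvuIV GTCCA/0: at [65, 81, 118, 133, 179, 188] ⇒ [65, 81, 118, 133, 179, 188]
  DwuIX CCTG/2: at [28, 44, 59, 109, 141, 168, 195, 215, 232, 257] ⇒ [30, 46, 61, 111, 143, 170, 197, 217, 234, 259]
  ZebII GTTT/1: at [17, 89, 93, 145, 206, 241] ⇒ [18, 90, 94, 146, 207, 242]
  GruII GCCGGA/4: at [11, 31, 49, 150, 157, 173, 226] ⇒ [15, 35, 53, 154, 161, 177, 230]

All cut coordinates (distinct, sorted): [15, 18, 30, 35, 46, 53, 61, 65, 81, 90, 94, 111, 118, 133, 143, 146, 154, 161, 170, 177, 179, 188, 197, 207, 217, 230, 234, 242, 259]

Fragment lengths:
  [0,15): 15 bp
  [15,18): 3 bp
  [18,30): 12 bp
  [30,35): 5 bp
  [35,46): 11 bp
  [46,53): 7 bp
  [53,61): 8 bp
  [61,65): 4 bp
  [65,81): 16 bp
  [81,90): 9 bp
  [90,94): 4 bp
  [94,111): 17 bp
  [111,118): 7 bp
  [118,133): 15 bp
  [133,143): 10 bp
  [143,146): 3 bp
  [146,154): 8 bp
  [154,161): 7 bp
  [161,170): 9 bp
  [170,177): 7 bp
  [177,179): 2 bp
  [179,188): 9 bp
  [188,197): 9 bp
  [197,207): 10 bp
  [207,217): 10 bp
  [217,230): 13 bp
  [230,234): 4 bp
  [234,242): 8 bp
  [242,259): 17 bp
  [259,272): 13 bp

[2,3,3,4,4,4,5,7,7,7,7,8,8,8,9,9,9,9,10,10,10,11,12,13,13,15,15,16,17,17]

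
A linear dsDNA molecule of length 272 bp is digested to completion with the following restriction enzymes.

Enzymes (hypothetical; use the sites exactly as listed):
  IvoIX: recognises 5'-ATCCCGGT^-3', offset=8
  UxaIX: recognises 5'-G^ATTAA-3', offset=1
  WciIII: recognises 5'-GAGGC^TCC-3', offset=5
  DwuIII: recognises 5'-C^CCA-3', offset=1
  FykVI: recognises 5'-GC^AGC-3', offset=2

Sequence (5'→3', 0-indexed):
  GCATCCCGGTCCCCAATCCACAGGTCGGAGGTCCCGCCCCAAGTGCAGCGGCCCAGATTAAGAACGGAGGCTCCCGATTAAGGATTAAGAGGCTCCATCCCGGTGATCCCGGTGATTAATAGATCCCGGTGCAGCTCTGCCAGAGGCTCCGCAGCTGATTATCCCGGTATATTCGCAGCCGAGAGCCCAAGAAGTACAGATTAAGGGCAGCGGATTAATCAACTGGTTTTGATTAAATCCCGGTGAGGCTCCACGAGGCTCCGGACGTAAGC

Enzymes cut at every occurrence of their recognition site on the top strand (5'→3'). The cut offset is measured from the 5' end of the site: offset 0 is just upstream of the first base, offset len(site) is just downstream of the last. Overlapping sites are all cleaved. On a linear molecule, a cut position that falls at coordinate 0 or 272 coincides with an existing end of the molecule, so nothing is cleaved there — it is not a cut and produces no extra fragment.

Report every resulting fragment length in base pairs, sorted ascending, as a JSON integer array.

[1,2,2,4,5,5,5,5,6,7,8,8,9,9,10,10,10,10,11,13,13,13,15,15,16,16,18,26]

Scan for sites:
  IvoIX ATCCCGGT/8: at [2, 96, 105, 122, 160, 236] ⇒ [10, 104, 113, 130, 168, 244]
  UxaIX GATTAA/1: at [55, 75, 82, 113, 198, 212, 230] ⇒ [56, 76, 83, 114, 199, 213, 231]
  WciIII GAGGCTCC/5: at [66, 88, 142, 244, 254] ⇒ [71, 93, 147, 249, 259]
  DwuIII CCCA/1: at [11, 37, 51, 185] ⇒ [12, 38, 52, 186]
  FykVI GCAGC/2: at [44, 130, 150, 174, 206] ⇒ [46, 132, 152, 176, 208]

All cut coordinates (distinct, sorted): [10, 12, 38, 46, 52, 56, 71, 76, 83, 93, 104, 113, 114, 130, 132, 147, 152, 168, 176, 186, 199, 208, 213, 231, 244, 249, 259]

Fragments:
  [0,10): 10 bp
  [10,12): 2 bp
  [12,38): 26 bp
  [38,46): 8 bp
  [46,52): 6 bp
  [52,56): 4 bp
  [56,71): 15 bp
  [71,76): 5 bp
  [76,83): 7 bp
  [83,93): 10 bp
  [93,104): 11 bp
  [104,113): 9 bp
  [113,114): 1 bp
  [114,130): 16 bp
  [130,132): 2 bp
  [132,147): 15 bp
  [147,152): 5 bp
  [152,168): 16 bp
  [168,176): 8 bp
  [176,186): 10 bp
  [186,199): 13 bp
  [199,208): 9 bp
  [208,213): 5 bp
  [213,231): 18 bp
  [231,244): 13 bp
  [244,249): 5 bp
  [249,259): 10 bp
  [259,272): 13 bp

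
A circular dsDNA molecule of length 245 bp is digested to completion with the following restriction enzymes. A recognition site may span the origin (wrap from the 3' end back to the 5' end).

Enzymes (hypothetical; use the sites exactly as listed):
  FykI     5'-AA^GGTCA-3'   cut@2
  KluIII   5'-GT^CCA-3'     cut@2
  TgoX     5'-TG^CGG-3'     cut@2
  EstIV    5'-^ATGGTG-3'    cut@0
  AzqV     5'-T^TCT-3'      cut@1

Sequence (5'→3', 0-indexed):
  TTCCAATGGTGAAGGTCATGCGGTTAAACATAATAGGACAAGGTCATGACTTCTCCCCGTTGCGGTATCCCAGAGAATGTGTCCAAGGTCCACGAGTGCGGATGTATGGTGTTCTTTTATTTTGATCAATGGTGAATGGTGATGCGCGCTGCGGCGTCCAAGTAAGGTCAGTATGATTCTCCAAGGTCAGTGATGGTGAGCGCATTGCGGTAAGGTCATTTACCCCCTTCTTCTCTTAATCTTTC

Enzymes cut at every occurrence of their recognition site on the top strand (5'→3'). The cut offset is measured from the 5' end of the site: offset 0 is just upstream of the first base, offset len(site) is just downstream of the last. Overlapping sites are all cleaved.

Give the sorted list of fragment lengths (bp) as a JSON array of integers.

Scan for sites:
  FykI (AAGGTCA, off=2): starts [11, 39, 163, 182, 211] → cuts [13, 41, 165, 184, 213]
  KluIII (GTCCA, off=2): starts [80, 87, 155] → cuts [82, 89, 157]
  TgoX (TGCGG, off=2): starts [18, 60, 96, 149, 205] → cuts [20, 62, 98, 151, 207]
  EstIV (ATGGTG, off=0): starts [5, 105, 128, 135, 192] → cuts [5, 105, 128, 135, 192]
  AzqV (TTCT, off=1): starts [50, 111, 176, 227, 230, 242] → cuts [51, 112, 177, 228, 231, 243]

Pooled cuts: [5, 13, 20, 41, 51, 62, 82, 89, 98, 105, 112, 128, 135, 151, 157, 165, 177, 184, 192, 207, 213, 228, 231, 243]

Fragments:
  5→13: 8 bp
  13→20: 7 bp
  20→41: 21 bp
  41→51: 10 bp
  51→62: 11 bp
  62→82: 20 bp
  82→89: 7 bp
  89→98: 9 bp
  98→105: 7 bp
  105→112: 7 bp
  112→128: 16 bp
  128→135: 7 bp
  135→151: 16 bp
  151→157: 6 bp
  157→165: 8 bp
  165→177: 12 bp
  177→184: 7 bp
  184→192: 8 bp
  192→207: 15 bp
  207→213: 6 bp
  213→228: 15 bp
  228→231: 3 bp
  231→243: 12 bp
  243→5 (wrap): 245-243+5 = 7 bp

[3,6,6,7,7,7,7,7,7,7,8,8,8,9,10,11,12,12,15,15,16,16,20,21]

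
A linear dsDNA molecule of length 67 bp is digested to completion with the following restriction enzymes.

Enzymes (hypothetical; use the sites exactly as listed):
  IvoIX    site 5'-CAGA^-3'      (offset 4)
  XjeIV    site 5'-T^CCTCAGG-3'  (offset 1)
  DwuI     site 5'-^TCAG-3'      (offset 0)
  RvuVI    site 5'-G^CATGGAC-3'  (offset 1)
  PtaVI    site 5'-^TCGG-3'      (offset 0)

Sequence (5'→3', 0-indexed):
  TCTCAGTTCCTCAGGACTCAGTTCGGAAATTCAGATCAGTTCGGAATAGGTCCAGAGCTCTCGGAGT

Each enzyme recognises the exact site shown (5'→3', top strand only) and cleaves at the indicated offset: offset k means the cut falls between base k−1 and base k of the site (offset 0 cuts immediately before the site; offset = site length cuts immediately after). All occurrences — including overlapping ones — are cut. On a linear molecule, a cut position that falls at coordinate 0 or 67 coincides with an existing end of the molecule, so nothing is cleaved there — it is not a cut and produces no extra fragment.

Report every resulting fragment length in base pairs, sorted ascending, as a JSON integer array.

[2,2,4,5,5,5,6,7,7,8,16]

Per-enzyme occurrences:
  IvoIX (CAGA, off=4): starts [31, 52] → cuts [35, 56]
  XjeIV (TCCTCAGG, off=1): starts [7] → cuts [8]
  DwuI (TCAG, off=0): starts [2, 10, 17, 30, 35] → cuts [2, 10, 17, 30, 35]
  RvuVI (GCATGGAC, off=1): no sites
  PtaVI (TCGG, off=0): starts [22, 40, 60] → cuts [22, 40, 60]

All cut coordinates (distinct, sorted): [2, 8, 10, 17, 22, 30, 35, 40, 56, 60]

Fragment lengths:
  [0,2): 2 bp
  [2,8): 6 bp
  [8,10): 2 bp
  [10,17): 7 bp
  [17,22): 5 bp
  [22,30): 8 bp
  [30,35): 5 bp
  [35,40): 5 bp
  [40,56): 16 bp
  [56,60): 4 bp
  [60,67): 7 bp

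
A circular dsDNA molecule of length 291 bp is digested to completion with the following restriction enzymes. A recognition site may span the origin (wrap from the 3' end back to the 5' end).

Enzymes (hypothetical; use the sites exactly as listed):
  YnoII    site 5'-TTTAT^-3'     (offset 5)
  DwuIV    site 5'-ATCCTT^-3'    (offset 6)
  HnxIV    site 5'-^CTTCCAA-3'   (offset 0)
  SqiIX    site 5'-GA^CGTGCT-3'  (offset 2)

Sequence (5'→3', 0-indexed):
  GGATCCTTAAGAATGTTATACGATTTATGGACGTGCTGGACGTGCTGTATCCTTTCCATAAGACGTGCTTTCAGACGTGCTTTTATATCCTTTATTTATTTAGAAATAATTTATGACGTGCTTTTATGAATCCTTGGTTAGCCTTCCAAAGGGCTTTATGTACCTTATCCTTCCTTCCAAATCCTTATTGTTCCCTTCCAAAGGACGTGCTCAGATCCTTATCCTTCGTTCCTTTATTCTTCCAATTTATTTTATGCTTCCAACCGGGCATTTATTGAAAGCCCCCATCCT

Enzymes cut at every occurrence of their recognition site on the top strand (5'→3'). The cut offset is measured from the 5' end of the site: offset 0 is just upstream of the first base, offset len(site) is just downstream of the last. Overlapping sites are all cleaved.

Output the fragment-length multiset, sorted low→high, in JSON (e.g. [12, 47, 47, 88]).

[1,1,1,2,3,3,4,5,6,6,7,8,8,9,9,11,11,11,11,12,12,13,13,14,15,15,17,19,20,24]

Site scan:
  YnoII TTTAT/5: at [23, 81, 90, 94, 109, 122, 154, 232, 245, 250, 270] ⇒ [28, 86, 95, 99, 114, 127, 159, 237, 250, 255, 275]
  DwuIV ATCCTT/6: at [2, 48, 86, 129, 166, 180, 214, 220] ⇒ [8, 54, 92, 135, 172, 186, 220, 226]
  HnxIV CTTCCAA/0: at [142, 173, 194, 238, 256] ⇒ [142, 173, 194, 238, 256]
  SqiIX GACGTGCT/2: at [29, 38, 61, 73, 114, 203] ⇒ [31, 40, 63, 75, 116, 205]

Pooled cuts: [8, 28, 31, 40, 54, 63, 75, 86, 92, 95, 99, 114, 116, 127, 135, 142, 159, 172, 173, 186, 194, 205, 220, 226, 237, 238, 250, 255, 256, 275]

Fragments:
  8→28: 20 bp
  28→31: 3 bp
  31→40: 9 bp
  40→54: 14 bp
  54→63: 9 bp
  63→75: 12 bp
  75→86: 11 bp
  86→92: 6 bp
  92→95: 3 bp
  95→99: 4 bp
  99→114: 15 bp
  114→116: 2 bp
  116→127: 11 bp
  127→135: 8 bp
  135→142: 7 bp
  142→159: 17 bp
  159→172: 13 bp
  172→173: 1 bp
  173→186: 13 bp
  186→194: 8 bp
  194→205: 11 bp
  205→220: 15 bp
  220→226: 6 bp
  226→237: 11 bp
  237→238: 1 bp
  238→250: 12 bp
  250→255: 5 bp
  255→256: 1 bp
  256→275: 19 bp
  275→8 (wrap): 291-275+8 = 24 bp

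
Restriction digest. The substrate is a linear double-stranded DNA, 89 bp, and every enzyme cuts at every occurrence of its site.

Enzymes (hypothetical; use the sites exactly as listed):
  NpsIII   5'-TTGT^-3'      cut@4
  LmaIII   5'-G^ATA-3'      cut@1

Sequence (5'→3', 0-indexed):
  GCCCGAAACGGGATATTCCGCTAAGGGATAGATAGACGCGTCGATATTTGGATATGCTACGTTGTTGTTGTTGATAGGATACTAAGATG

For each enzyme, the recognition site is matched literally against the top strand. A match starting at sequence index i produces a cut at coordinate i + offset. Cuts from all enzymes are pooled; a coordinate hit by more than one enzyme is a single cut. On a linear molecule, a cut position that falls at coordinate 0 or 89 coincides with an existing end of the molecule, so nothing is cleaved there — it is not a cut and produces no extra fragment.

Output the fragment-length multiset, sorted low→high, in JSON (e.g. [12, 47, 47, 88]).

[2,3,3,4,5,8,11,12,12,14,15]

Scan for sites:
  NpsIII TTGT/4: at [61, 64, 67] ⇒ [65, 68, 71]
  LmaIII GATA/1: at [11, 26, 30, 42, 50, 72, 77] ⇒ [12, 27, 31, 43, 51, 73, 78]

All cut coordinates (distinct, sorted): [12, 27, 31, 43, 51, 65, 68, 71, 73, 78]

Fragments:
  [0,12): 12 bp
  [12,27): 15 bp
  [27,31): 4 bp
  [31,43): 12 bp
  [43,51): 8 bp
  [51,65): 14 bp
  [65,68): 3 bp
  [68,71): 3 bp
  [71,73): 2 bp
  [73,78): 5 bp
  [78,89): 11 bp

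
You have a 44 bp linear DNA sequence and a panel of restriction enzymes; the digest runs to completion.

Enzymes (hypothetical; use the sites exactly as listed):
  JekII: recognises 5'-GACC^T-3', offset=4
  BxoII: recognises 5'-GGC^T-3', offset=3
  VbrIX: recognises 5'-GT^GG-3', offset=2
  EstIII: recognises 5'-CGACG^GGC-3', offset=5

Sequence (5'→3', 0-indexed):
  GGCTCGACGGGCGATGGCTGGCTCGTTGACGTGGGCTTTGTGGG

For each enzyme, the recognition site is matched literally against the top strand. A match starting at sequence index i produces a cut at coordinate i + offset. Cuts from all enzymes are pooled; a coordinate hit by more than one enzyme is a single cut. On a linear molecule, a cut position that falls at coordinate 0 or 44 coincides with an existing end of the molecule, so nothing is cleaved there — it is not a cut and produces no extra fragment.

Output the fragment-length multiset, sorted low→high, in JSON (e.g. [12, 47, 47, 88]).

[3,3,4,4,5,6,9,10]

Scan for sites:
  JekII (GACCT, off=4): no sites
  BxoII GGCT/3: at [0, 15, 19, 33] ⇒ [3, 18, 22, 36]
  VbrIX GTGG/2: at [30, 39] ⇒ [32, 41]
  EstIII CGACGGGC/5: at [4] ⇒ [9]

Pooled cuts: [3, 9, 18, 22, 32, 36, 41]

Fragment lengths:
  [0,3): 3 bp
  [3,9): 6 bp
  [9,18): 9 bp
  [18,22): 4 bp
  [22,32): 10 bp
  [32,36): 4 bp
  [36,41): 5 bp
  [41,44): 3 bp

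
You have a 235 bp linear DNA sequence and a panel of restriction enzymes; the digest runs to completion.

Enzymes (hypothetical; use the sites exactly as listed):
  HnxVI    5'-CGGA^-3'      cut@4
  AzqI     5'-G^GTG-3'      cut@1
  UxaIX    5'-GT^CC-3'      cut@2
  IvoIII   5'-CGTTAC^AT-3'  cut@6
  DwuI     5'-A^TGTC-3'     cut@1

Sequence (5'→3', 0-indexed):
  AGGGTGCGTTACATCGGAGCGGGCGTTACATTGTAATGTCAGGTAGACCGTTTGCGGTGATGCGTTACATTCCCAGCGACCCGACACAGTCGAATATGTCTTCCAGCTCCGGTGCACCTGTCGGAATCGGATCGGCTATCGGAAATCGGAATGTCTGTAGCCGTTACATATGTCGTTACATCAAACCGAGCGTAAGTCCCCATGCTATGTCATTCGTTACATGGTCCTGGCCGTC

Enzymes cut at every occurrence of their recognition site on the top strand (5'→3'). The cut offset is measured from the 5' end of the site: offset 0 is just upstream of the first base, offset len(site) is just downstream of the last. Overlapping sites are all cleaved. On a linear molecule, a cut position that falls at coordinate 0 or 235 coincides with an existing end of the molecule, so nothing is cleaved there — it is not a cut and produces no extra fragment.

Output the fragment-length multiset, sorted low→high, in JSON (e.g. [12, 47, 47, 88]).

Site scan:
  HnxVI CGGA/4: at [14, 121, 127, 139, 146] ⇒ [18, 125, 131, 143, 150]
  AzqI GGTG/1: at [2, 55, 110] ⇒ [3, 56, 111]
  UxaIX GTCC/2: at [195, 223] ⇒ [197, 225]
  IvoIII CGTTACAT/6: at [6, 23, 62, 161, 173, 214] ⇒ [12, 29, 68, 167, 179, 220]
  DwuI ATGTC/1: at [35, 95, 150, 169, 206] ⇒ [36, 96, 151, 170, 207]

All cut coordinates (distinct, sorted): [3, 12, 18, 29, 36, 56, 68, 96, 111, 125, 131, 143, 150, 151, 167, 170, 179, 197, 207, 220, 225]

Fragments:
  [0,3): 3 bp
  [3,12): 9 bp
  [12,18): 6 bp
  [18,29): 11 bp
  [29,36): 7 bp
  [36,56): 20 bp
  [56,68): 12 bp
  [68,96): 28 bp
  [96,111): 15 bp
  [111,125): 14 bp
  [125,131): 6 bp
  [131,143): 12 bp
  [143,150): 7 bp
  [150,151): 1 bp
  [151,167): 16 bp
  [167,170): 3 bp
  [170,179): 9 bp
  [179,197): 18 bp
  [197,207): 10 bp
  [207,220): 13 bp
  [220,225): 5 bp
  [225,235): 10 bp

[1,3,3,5,6,6,7,7,9,9,10,10,11,12,12,13,14,15,16,18,20,28]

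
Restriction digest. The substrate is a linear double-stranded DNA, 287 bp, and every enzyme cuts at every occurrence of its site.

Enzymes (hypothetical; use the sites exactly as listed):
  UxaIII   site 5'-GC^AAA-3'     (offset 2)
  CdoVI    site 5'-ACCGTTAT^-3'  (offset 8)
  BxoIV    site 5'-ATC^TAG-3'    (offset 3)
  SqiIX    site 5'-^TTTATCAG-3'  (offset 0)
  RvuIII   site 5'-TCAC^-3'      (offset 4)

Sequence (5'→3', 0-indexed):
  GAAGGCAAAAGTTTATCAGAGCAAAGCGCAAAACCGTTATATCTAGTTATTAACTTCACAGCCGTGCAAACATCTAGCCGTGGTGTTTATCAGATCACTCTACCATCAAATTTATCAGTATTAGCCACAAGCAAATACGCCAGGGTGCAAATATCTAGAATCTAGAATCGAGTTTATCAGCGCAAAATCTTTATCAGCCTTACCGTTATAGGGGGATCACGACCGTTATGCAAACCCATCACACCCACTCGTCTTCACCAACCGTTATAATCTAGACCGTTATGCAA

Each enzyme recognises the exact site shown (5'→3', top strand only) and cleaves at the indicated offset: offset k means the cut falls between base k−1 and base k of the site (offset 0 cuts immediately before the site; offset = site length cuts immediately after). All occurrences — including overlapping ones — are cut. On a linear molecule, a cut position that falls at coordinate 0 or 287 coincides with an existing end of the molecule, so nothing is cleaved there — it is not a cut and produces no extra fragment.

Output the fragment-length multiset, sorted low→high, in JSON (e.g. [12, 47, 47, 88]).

Site scan:
  UxaIII (GCAAA, off=2): starts [4, 20, 27, 65, 130, 146, 181, 229] → cuts [6, 22, 29, 67, 132, 148, 183, 231]
  CdoVI (ACCGTTAT, off=8): starts [32, 201, 221, 260, 275] → cuts [40, 209, 229, 268, 283]
  BxoIV (ATCTAG, off=3): starts [40, 71, 152, 159, 269] → cuts [43, 74, 155, 162, 272]
  SqiIX (TTTATCAG, off=0): starts [11, 85, 110, 172, 189] → cuts [11, 85, 110, 172, 189]
  RvuIII (TCAC, off=4): starts [55, 94, 216, 238, 254] → cuts [59, 98, 220, 242, 258]

Pooled cuts: [6, 11, 22, 29, 40, 43, 59, 67, 74, 85, 98, 110, 132, 148, 155, 162, 172, 183, 189, 209, 220, 229, 231, 242, 258, 268, 272, 283]

Fragment lengths:
  [0,6): 6 bp
  [6,11): 5 bp
  [11,22): 11 bp
  [22,29): 7 bp
  [29,40): 11 bp
  [40,43): 3 bp
  [43,59): 16 bp
  [59,67): 8 bp
  [67,74): 7 bp
  [74,85): 11 bp
  [85,98): 13 bp
  [98,110): 12 bp
  [110,132): 22 bp
  [132,148): 16 bp
  [148,155): 7 bp
  [155,162): 7 bp
  [162,172): 10 bp
  [172,183): 11 bp
  [183,189): 6 bp
  [189,209): 20 bp
  [209,220): 11 bp
  [220,229): 9 bp
  [229,231): 2 bp
  [231,242): 11 bp
  [242,258): 16 bp
  [258,268): 10 bp
  [268,272): 4 bp
  [272,283): 11 bp
  [283,287): 4 bp

[2,3,4,4,5,6,6,7,7,7,7,8,9,10,10,11,11,11,11,11,11,11,12,13,16,16,16,20,22]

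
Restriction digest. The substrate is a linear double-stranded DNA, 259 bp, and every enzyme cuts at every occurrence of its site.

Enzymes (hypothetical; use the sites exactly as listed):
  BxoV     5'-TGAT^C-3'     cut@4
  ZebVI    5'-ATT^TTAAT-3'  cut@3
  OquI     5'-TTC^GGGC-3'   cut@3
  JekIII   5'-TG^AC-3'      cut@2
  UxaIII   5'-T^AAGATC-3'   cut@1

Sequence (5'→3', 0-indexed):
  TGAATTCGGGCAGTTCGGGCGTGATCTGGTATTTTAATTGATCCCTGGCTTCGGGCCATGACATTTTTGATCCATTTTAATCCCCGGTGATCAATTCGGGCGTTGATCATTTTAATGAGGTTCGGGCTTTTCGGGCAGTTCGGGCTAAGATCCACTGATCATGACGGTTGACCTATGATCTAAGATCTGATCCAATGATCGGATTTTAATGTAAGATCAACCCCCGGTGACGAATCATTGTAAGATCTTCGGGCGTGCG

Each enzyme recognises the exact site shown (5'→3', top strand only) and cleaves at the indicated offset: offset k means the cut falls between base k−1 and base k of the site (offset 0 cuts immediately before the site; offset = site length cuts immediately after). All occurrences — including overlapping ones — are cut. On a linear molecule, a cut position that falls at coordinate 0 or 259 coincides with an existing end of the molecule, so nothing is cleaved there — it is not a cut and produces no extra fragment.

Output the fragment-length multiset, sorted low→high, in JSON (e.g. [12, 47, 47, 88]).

[2,4,4,5,5,6,6,7,7,7,8,8,8,9,9,9,9,9,9,9,9,10,10,10,11,12,12,13,15,17]

Per-enzyme occurrences:
  BxoV TGATC/4: at [21, 38, 67, 87, 103, 155, 175, 187, 195] ⇒ [25, 42, 71, 91, 107, 159, 179, 191, 199]
  ZebVI ATTTTAAT/3: at [30, 73, 108, 202] ⇒ [33, 76, 111, 205]
  OquI TTCGGGC/3: at [4, 13, 49, 94, 120, 129, 138, 247] ⇒ [7, 16, 52, 97, 123, 132, 141, 250]
  JekIII TGAC/2: at [58, 161, 168, 227] ⇒ [60, 163, 170, 229]
  UxaIII TAAGATC/1: at [145, 180, 211, 240] ⇒ [146, 181, 212, 241]

Pooled cuts: [7, 16, 25, 33, 42, 52, 60, 71, 76, 91, 97, 107, 111, 123, 132, 141, 146, 159, 163, 170, 179, 181, 191, 199, 205, 212, 229, 241, 250]

Fragment lengths:
  [0,7): 7 bp
  [7,16): 9 bp
  [16,25): 9 bp
  [25,33): 8 bp
  [33,42): 9 bp
  [42,52): 10 bp
  [52,60): 8 bp
  [60,71): 11 bp
  [71,76): 5 bp
  [76,91): 15 bp
  [91,97): 6 bp
  [97,107): 10 bp
  [107,111): 4 bp
  [111,123): 12 bp
  [123,132): 9 bp
  [132,141): 9 bp
  [141,146): 5 bp
  [146,159): 13 bp
  [159,163): 4 bp
  [163,170): 7 bp
  [170,179): 9 bp
  [179,181): 2 bp
  [181,191): 10 bp
  [191,199): 8 bp
  [199,205): 6 bp
  [205,212): 7 bp
  [212,229): 17 bp
  [229,241): 12 bp
  [241,250): 9 bp
  [250,259): 9 bp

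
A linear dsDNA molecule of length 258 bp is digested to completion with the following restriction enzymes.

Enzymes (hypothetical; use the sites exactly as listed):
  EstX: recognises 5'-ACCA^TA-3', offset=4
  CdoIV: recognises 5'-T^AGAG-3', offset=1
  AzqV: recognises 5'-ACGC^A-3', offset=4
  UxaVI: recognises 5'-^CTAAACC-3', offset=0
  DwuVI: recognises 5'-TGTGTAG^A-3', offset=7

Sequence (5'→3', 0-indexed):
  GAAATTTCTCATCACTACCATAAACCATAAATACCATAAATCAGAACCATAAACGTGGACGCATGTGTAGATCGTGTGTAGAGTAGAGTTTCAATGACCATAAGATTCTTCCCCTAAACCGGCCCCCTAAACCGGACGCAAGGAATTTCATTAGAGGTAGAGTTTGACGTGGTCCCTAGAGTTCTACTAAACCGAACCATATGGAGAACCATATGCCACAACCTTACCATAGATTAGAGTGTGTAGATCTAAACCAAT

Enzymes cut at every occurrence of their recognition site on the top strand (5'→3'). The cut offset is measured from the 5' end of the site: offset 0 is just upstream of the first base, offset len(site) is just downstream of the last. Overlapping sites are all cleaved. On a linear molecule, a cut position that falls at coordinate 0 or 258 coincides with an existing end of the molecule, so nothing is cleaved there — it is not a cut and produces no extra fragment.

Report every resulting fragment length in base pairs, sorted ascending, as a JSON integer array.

Per-enzyme occurrences:
  EstX (ACCATA, off=4): starts [16, 23, 32, 45, 96, 195, 207, 225] → cuts [20, 27, 36, 49, 100, 199, 211, 229]
  CdoIV (TAGAG, off=1): starts [78, 83, 151, 157, 176, 234] → cuts [79, 84, 152, 158, 177, 235]
  AzqV (ACGCA, off=4): starts [58, 135] → cuts [62, 139]
  UxaVI (CTAAACC, off=0): starts [113, 126, 186, 248] → cuts [113, 126, 186, 248]
  DwuVI (TGTGTAGA, off=7): starts [63, 74, 239] → cuts [70, 81, 246]

Pooled cuts: [20, 27, 36, 49, 62, 70, 79, 81, 84, 100, 113, 126, 139, 152, 158, 177, 186, 199, 211, 229, 235, 246, 248]

Fragments:
  [0,20): 20 bp
  [20,27): 7 bp
  [27,36): 9 bp
  [36,49): 13 bp
  [49,62): 13 bp
  [62,70): 8 bp
  [70,79): 9 bp
  [79,81): 2 bp
  [81,84): 3 bp
  [84,100): 16 bp
  [100,113): 13 bp
  [113,126): 13 bp
  [126,139): 13 bp
  [139,152): 13 bp
  [152,158): 6 bp
  [158,177): 19 bp
  [177,186): 9 bp
  [186,199): 13 bp
  [199,211): 12 bp
  [211,229): 18 bp
  [229,235): 6 bp
  [235,246): 11 bp
  [246,248): 2 bp
  [248,258): 10 bp

[2,2,3,6,6,7,8,9,9,9,10,11,12,13,13,13,13,13,13,13,16,18,19,20]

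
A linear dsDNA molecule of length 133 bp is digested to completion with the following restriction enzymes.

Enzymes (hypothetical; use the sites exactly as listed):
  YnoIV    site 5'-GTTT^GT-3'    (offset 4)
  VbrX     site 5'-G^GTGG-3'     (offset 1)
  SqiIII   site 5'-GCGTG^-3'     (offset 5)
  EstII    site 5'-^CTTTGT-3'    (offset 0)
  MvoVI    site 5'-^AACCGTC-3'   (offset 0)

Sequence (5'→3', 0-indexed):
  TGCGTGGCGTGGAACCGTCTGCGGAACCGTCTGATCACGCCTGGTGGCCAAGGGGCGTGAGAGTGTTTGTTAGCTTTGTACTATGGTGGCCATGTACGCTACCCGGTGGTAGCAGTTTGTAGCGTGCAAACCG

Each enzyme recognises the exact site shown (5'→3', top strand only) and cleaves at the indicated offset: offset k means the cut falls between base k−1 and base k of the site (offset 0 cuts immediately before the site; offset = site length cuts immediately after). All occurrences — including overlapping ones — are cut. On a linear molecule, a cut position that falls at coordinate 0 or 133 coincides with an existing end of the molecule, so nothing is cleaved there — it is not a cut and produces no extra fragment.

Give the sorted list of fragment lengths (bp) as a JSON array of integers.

[1,5,5,6,7,8,9,12,12,13,16,19,20]

Per-enzyme occurrences:
  YnoIV (GTTTGT, off=4): starts [64, 114] → cuts [68, 118]
  VbrX (GGTGG, off=1): starts [42, 84, 104] → cuts [43, 85, 105]
  SqiIII (GCGTG, off=5): starts [1, 6, 54, 121] → cuts [6, 11, 59, 126]
  EstII (CTTTGT, off=0): starts [73] → cuts [73]
  MvoVI (AACCGTC, off=0): starts [12, 24] → cuts [12, 24]

Pooled cuts: [6, 11, 12, 24, 43, 59, 68, 73, 85, 105, 118, 126]

Fragment lengths:
  [0,6): 6 bp
  [6,11): 5 bp
  [11,12): 1 bp
  [12,24): 12 bp
  [24,43): 19 bp
  [43,59): 16 bp
  [59,68): 9 bp
  [68,73): 5 bp
  [73,85): 12 bp
  [85,105): 20 bp
  [105,118): 13 bp
  [118,126): 8 bp
  [126,133): 7 bp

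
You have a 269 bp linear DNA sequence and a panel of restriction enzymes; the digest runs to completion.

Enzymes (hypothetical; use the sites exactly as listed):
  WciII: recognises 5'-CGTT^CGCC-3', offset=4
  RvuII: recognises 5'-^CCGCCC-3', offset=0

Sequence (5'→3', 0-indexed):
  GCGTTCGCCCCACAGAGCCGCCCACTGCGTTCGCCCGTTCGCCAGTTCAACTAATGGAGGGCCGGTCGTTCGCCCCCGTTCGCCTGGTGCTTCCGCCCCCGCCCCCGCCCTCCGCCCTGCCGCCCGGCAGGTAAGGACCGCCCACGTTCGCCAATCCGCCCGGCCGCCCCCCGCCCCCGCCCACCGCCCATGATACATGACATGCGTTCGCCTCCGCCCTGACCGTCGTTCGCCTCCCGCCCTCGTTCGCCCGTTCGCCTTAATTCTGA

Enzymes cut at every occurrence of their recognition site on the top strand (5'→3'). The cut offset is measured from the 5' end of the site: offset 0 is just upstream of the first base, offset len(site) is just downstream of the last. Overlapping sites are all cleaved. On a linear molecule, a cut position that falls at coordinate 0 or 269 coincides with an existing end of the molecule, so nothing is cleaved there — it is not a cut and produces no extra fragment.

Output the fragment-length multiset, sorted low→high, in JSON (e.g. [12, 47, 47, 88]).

Scan for sites:
  WciII CGTTCGCC/4: at [1, 27, 35, 66, 76, 144, 204, 226, 243, 251] ⇒ [5, 31, 39, 70, 80, 148, 208, 230, 247, 255]
  RvuII CCGCCC/0: at [17, 92, 98, 104, 111, 119, 137, 155, 163, 170, 176, 183, 213, 236] ⇒ [17, 92, 98, 104, 111, 119, 137, 155, 163, 170, 176, 183, 213, 236]

Pooled cuts: [5, 17, 31, 39, 70, 80, 92, 98, 104, 111, 119, 137, 148, 155, 163, 170, 176, 183, 208, 213, 230, 236, 247, 255]

Fragment lengths:
  [0,5): 5 bp
  [5,17): 12 bp
  [17,31): 14 bp
  [31,39): 8 bp
  [39,70): 31 bp
  [70,80): 10 bp
  [80,92): 12 bp
  [92,98): 6 bp
  [98,104): 6 bp
  [104,111): 7 bp
  [111,119): 8 bp
  [119,137): 18 bp
  [137,148): 11 bp
  [148,155): 7 bp
  [155,163): 8 bp
  [163,170): 7 bp
  [170,176): 6 bp
  [176,183): 7 bp
  [183,208): 25 bp
  [208,213): 5 bp
  [213,230): 17 bp
  [230,236): 6 bp
  [236,247): 11 bp
  [247,255): 8 bp
  [255,269): 14 bp

[5,5,6,6,6,6,7,7,7,7,8,8,8,8,10,11,11,12,12,14,14,17,18,25,31]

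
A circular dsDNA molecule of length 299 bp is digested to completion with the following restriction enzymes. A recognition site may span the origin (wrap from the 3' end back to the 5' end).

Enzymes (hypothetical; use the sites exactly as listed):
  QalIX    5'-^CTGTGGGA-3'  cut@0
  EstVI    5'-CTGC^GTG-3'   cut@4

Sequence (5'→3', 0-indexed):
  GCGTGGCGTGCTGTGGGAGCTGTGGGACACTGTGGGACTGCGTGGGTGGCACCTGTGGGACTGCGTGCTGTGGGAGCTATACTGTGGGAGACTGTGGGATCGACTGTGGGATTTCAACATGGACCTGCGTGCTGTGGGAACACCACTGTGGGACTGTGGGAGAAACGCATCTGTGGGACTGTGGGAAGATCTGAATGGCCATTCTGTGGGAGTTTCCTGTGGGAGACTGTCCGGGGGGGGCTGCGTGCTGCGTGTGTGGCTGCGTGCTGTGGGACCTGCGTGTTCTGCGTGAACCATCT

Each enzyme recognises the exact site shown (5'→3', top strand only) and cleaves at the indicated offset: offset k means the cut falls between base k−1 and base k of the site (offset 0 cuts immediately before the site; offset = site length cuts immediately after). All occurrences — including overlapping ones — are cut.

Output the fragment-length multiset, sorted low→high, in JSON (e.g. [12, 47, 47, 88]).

Site scan:
  QalIX (CTGTGGGA, off=0): starts [10, 19, 29, 52, 67, 81, 91, 103, 131, 145, 153, 170, 178, 203, 216, 266] → cuts [10, 19, 29, 52, 67, 81, 91, 103, 131, 145, 153, 170, 178, 203, 216, 266]
  EstVI (CTGCGTG, off=4): starts [37, 60, 124, 240, 247, 259, 275, 284, 297] → cuts [2, 41, 64, 128, 244, 251, 263, 279, 288]

Pooled cuts: [2, 10, 19, 29, 41, 52, 64, 67, 81, 91, 103, 128, 131, 145, 153, 170, 178, 203, 216, 244, 251, 263, 266, 279, 288]

Fragments:
  2→10: 8 bp
  10→19: 9 bp
  19→29: 10 bp
  29→41: 12 bp
  41→52: 11 bp
  52→64: 12 bp
  64→67: 3 bp
  67→81: 14 bp
  81→91: 10 bp
  91→103: 12 bp
  103→128: 25 bp
  128→131: 3 bp
  131→145: 14 bp
  145→153: 8 bp
  153→170: 17 bp
  170→178: 8 bp
  178→203: 25 bp
  203→216: 13 bp
  216→244: 28 bp
  244→251: 7 bp
  251→263: 12 bp
  263→266: 3 bp
  266→279: 13 bp
  279→288: 9 bp
  288→2 (wrap): 299-288+2 = 13 bp

[3,3,3,7,8,8,8,9,9,10,10,11,12,12,12,12,13,13,13,14,14,17,25,25,28]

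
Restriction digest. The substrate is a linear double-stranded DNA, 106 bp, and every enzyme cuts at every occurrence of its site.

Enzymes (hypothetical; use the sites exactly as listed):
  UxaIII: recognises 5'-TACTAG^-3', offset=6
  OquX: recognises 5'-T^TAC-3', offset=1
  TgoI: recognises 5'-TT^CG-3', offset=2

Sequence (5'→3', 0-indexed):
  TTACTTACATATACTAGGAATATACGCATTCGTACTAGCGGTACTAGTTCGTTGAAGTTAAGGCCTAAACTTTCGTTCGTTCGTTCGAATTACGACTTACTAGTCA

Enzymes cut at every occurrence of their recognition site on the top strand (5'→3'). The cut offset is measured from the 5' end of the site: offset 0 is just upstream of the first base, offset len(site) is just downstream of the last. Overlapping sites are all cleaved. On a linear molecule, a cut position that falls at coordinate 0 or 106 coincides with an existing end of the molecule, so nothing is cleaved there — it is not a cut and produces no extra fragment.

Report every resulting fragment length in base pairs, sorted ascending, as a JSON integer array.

[1,2,3,4,4,4,4,5,6,7,8,9,12,13,24]

Site scan:
  UxaIII (TACTAG, off=6): starts [11, 32, 41, 97] → cuts [17, 38, 47, 103]
  OquX (TTAC, off=1): starts [0, 4, 89, 96] → cuts [1, 5, 90, 97]
  TgoI (TTCG, off=2): starts [28, 47, 71, 75, 79, 83] → cuts [30, 49, 73, 77, 81, 85]

All cut coordinates (distinct, sorted): [1, 5, 17, 30, 38, 47, 49, 73, 77, 81, 85, 90, 97, 103]

Fragment lengths:
  [0,1): 1 bp
  [1,5): 4 bp
  [5,17): 12 bp
  [17,30): 13 bp
  [30,38): 8 bp
  [38,47): 9 bp
  [47,49): 2 bp
  [49,73): 24 bp
  [73,77): 4 bp
  [77,81): 4 bp
  [81,85): 4 bp
  [85,90): 5 bp
  [90,97): 7 bp
  [97,103): 6 bp
  [103,106): 3 bp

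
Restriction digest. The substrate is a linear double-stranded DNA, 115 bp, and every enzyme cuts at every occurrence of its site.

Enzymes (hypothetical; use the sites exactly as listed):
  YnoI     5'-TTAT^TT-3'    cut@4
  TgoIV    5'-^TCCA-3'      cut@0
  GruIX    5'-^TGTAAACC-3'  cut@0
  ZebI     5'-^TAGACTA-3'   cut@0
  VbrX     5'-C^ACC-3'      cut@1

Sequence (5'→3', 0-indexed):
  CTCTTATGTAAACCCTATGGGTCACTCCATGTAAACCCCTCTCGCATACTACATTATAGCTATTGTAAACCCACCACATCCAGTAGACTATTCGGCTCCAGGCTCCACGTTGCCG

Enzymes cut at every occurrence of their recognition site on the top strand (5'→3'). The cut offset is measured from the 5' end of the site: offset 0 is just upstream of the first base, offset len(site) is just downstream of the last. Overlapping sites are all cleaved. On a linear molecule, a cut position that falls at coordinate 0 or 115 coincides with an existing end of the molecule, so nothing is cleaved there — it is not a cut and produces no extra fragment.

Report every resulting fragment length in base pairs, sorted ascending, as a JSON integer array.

Scan for sites:
  YnoI (TTATTT, off=4): no sites
  TgoIV TCCA/0: at [25, 78, 96, 103] ⇒ [25, 78, 96, 103]
  GruIX TGTAAACC/0: at [6, 29, 63] ⇒ [6, 29, 63]
  ZebI TAGACTA/0: at [83] ⇒ [83]
  VbrX CACC/1: at [71] ⇒ [72]

Pooled cuts: [6, 25, 29, 63, 72, 78, 83, 96, 103]

Fragment lengths:
  [0,6): 6 bp
  [6,25): 19 bp
  [25,29): 4 bp
  [29,63): 34 bp
  [63,72): 9 bp
  [72,78): 6 bp
  [78,83): 5 bp
  [83,96): 13 bp
  [96,103): 7 bp
  [103,115): 12 bp

[4,5,6,6,7,9,12,13,19,34]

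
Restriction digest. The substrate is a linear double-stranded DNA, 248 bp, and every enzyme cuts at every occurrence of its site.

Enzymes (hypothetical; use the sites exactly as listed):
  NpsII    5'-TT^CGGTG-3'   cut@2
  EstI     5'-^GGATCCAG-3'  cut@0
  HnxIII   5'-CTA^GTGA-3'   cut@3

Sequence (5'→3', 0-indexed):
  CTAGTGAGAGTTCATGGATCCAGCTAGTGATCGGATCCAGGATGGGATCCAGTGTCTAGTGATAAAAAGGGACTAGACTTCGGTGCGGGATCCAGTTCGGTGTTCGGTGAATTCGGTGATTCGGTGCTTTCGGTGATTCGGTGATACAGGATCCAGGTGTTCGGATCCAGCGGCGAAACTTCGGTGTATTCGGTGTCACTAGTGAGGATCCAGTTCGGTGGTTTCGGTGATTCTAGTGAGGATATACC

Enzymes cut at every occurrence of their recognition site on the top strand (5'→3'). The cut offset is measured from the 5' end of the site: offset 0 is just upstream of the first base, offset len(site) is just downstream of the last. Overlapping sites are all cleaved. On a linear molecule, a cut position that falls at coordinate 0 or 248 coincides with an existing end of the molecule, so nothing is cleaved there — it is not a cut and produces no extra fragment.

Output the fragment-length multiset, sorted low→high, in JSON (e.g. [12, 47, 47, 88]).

Per-enzyme occurrences:
  NpsII (TTCGGTG, off=2): starts [78, 95, 102, 111, 119, 128, 136, 179, 188, 213, 222] → cuts [80, 97, 104, 113, 121, 130, 138, 181, 190, 215, 224]
  EstI (GGATCCAG, off=0): starts [15, 32, 44, 87, 148, 162, 205] → cuts [15, 32, 44, 87, 148, 162, 205]
  HnxIII (CTAGTGA, off=3): starts [0, 23, 55, 198, 232] → cuts [3, 26, 58, 201, 235]

Pooled cuts: [3, 15, 26, 32, 44, 58, 80, 87, 97, 104, 113, 121, 130, 138, 148, 162, 181, 190, 201, 205, 215, 224, 235]

Fragment lengths:
  [0,3): 3 bp
  [3,15): 12 bp
  [15,26): 11 bp
  [26,32): 6 bp
  [32,44): 12 bp
  [44,58): 14 bp
  [58,80): 22 bp
  [80,87): 7 bp
  [87,97): 10 bp
  [97,104): 7 bp
  [104,113): 9 bp
  [113,121): 8 bp
  [121,130): 9 bp
  [130,138): 8 bp
  [138,148): 10 bp
  [148,162): 14 bp
  [162,181): 19 bp
  [181,190): 9 bp
  [190,201): 11 bp
  [201,205): 4 bp
  [205,215): 10 bp
  [215,224): 9 bp
  [224,235): 11 bp
  [235,248): 13 bp

[3,4,6,7,7,8,8,9,9,9,9,10,10,10,11,11,11,12,12,13,14,14,19,22]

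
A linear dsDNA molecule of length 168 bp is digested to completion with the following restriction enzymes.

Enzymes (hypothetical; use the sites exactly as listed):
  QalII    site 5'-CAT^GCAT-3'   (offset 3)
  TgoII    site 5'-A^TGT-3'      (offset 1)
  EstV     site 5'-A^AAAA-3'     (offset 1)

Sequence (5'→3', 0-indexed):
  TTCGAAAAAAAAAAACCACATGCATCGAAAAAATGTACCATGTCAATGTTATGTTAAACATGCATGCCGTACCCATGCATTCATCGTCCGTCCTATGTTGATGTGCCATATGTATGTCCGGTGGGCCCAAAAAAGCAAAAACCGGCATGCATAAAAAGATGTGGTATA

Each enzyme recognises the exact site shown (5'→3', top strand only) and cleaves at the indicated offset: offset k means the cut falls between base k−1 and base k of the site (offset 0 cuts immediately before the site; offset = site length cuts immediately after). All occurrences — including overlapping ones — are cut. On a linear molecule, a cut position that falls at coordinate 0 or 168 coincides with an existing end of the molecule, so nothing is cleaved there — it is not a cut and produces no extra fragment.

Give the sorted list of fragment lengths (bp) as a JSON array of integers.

Per-enzyme occurrences:
  QalII CATGCAT/3: at [18, 58, 73, 145] ⇒ [21, 61, 76, 148]
  TgoII ATGT/1: at [32, 39, 45, 50, 94, 100, 109, 113, 158] ⇒ [33, 40, 46, 51, 95, 101, 110, 114, 159]
  EstV AAAAA/1: at [4, 5, 6, 7, 8, 9, 10, 27, 28, 128, 129, 136, 152] ⇒ [5, 6, 7, 8, 9, 10, 11, 28, 29, 129, 130, 137, 153]

All cut coordinates (distinct, sorted): [5, 6, 7, 8, 9, 10, 11, 21, 28, 29, 33, 40, 46, 51, 61, 76, 95, 101, 110, 114, 129, 130, 137, 148, 153, 159]

Fragment lengths:
  [0,5): 5 bp
  [5,6): 1 bp
  [6,7): 1 bp
  [7,8): 1 bp
  [8,9): 1 bp
  [9,10): 1 bp
  [10,11): 1 bp
  [11,21): 10 bp
  [21,28): 7 bp
  [28,29): 1 bp
  [29,33): 4 bp
  [33,40): 7 bp
  [40,46): 6 bp
  [46,51): 5 bp
  [51,61): 10 bp
  [61,76): 15 bp
  [76,95): 19 bp
  [95,101): 6 bp
  [101,110): 9 bp
  [110,114): 4 bp
  [114,129): 15 bp
  [129,130): 1 bp
  [130,137): 7 bp
  [137,148): 11 bp
  [148,153): 5 bp
  [153,159): 6 bp
  [159,168): 9 bp

[1,1,1,1,1,1,1,1,4,4,5,5,5,6,6,6,7,7,7,9,9,10,10,11,15,15,19]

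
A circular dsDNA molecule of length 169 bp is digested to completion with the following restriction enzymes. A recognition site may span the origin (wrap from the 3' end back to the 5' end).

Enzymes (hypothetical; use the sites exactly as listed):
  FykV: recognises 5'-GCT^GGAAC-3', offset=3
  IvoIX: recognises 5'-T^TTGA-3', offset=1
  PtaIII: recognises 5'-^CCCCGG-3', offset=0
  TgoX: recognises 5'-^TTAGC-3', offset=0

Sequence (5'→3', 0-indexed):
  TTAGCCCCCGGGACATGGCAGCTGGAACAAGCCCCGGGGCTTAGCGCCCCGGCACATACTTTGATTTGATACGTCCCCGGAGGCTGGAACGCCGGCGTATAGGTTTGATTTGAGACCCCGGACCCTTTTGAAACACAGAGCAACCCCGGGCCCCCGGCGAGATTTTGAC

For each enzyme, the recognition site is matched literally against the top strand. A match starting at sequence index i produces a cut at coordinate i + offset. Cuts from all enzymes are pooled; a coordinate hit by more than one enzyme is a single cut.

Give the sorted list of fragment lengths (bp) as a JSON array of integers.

Per-enzyme occurrences:
  FykV GCTGGAAC/3: at [20, 82] ⇒ [23, 85]
  IvoIX TTTGA/1: at [59, 64, 103, 108, 126, 163] ⇒ [60, 65, 104, 109, 127, 164]
  PtaIII CCCCGG/0: at [5, 31, 46, 74, 115, 143, 151] ⇒ [5, 31, 46, 74, 115, 143, 151]
  TgoX TTAGC/0: at [0, 40] ⇒ [0, 40]

Pooled cuts: [0, 5, 23, 31, 40, 46, 60, 65, 74, 85, 104, 109, 115, 127, 143, 151, 164]

Fragments:
  0→5: 5 bp
  5→23: 18 bp
  23→31: 8 bp
  31→40: 9 bp
  40→46: 6 bp
  46→60: 14 bp
  60→65: 5 bp
  65→74: 9 bp
  74→85: 11 bp
  85→104: 19 bp
  104→109: 5 bp
  109→115: 6 bp
  115→127: 12 bp
  127→143: 16 bp
  143→151: 8 bp
  151→164: 13 bp
  164→0 (wrap): 169-164+0 = 5 bp

[5,5,5,5,6,6,8,8,9,9,11,12,13,14,16,18,19]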